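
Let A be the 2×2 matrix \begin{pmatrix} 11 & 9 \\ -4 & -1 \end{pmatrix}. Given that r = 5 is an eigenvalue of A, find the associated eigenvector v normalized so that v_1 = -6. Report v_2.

A − 5I = [[6, 9], [-4, -6]].
Solving (A − 5I)v = 0 gives the eigenspace spanned by (-6, 4).
With v_1 = -6, v = (-6, 4), so v_2 = 4.

4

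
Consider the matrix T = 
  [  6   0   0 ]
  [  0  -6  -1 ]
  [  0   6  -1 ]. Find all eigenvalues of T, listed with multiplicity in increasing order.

Characteristic polynomial: p(s) = s^3 + s^2 - 30s - 72 = (s - 6)(s + 3)(s + 4).
Roots (with multiplicity): -4, -3, 6.

-4, -3, 6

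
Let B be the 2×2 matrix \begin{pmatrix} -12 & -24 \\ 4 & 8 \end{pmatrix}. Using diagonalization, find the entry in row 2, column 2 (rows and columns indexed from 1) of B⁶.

-8192

Characteristic polynomial: r^2 + 4r = r(r + 4), so the eigenvalues are -4, 0.
r=-4: eigenvector (3, -1).
r=0: eigenvector (-2, 1).
P = [[3, -2], [-1, 1]], D = diag(-4, 0), P⁻¹ = [[1, 2], [1, 3]].
B⁶ = P·diag(4096, 0)·P⁻¹ = [[12288, 24576], [-4096, -8192]].
The requested entry is -8192.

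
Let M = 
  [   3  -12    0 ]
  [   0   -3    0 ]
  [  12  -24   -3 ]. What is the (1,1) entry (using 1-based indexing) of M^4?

Characteristic polynomial: s^3 + 3s^2 - 9s - 27 = (s - 3)(s + 3)^2, so the eigenvalues are -3, -3, 3.
s=-3: eigenvector (2, 1, 2).
s=3: eigenvector (1, 0, 2).
s=-3: eigenvector (0, 0, 1).
P = [[2, 1, 0], [1, 0, 0], [2, 2, 1]], D = diag(-3, 3, -3), P⁻¹ = [[0, 1, 0], [1, -2, 0], [-2, 2, 1]].
M⁴ = P·diag(81, 81, 81)·P⁻¹ = [[81, 0, 0], [0, 81, 0], [0, 0, 81]].
The requested entry is 81.

81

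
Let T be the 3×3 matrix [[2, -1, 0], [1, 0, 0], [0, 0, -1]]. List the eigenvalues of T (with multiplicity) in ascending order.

-1, 1, 1

Characteristic polynomial: p(λ) = λ^3 - λ^2 - λ + 1 = (λ - 1)^2(λ + 1).
Roots (with multiplicity): -1, 1, 1.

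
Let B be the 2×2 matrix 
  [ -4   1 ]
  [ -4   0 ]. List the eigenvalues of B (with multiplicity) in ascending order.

-2, -2

Characteristic polynomial: p(μ) = μ^2 + 4μ + 4 = (μ + 2)^2.
Roots (with multiplicity): -2, -2.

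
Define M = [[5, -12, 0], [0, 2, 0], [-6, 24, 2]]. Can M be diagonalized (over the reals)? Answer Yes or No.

Yes

Characteristic polynomial: p(μ) = μ^3 - 9μ^2 + 24μ - 20 = (μ - 5)(μ - 2)^2.
μ = 2 has algebraic multiplicity 2; rank(M − 2I) = 1, so geometric multiplicity = 2.
Every eigenvalue has geometric = algebraic multiplicity, so M is diagonalizable.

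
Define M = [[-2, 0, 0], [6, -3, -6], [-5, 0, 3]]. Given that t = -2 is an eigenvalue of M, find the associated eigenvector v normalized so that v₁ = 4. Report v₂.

0

M + 2I = [[0, 0, 0], [6, -1, -6], [-5, 0, 5]].
Solving (M + 2I)v = 0 gives the eigenspace spanned by (4, 0, 4).
With v₁ = 4, v = (4, 0, 4), so v₂ = 0.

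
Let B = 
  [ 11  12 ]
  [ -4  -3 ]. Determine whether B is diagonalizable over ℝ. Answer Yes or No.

Yes

Characteristic polynomial: p(r) = r^2 - 8r + 15 = (r - 5)(r - 3).
All 2 eigenvalues are distinct, so B is diagonalizable.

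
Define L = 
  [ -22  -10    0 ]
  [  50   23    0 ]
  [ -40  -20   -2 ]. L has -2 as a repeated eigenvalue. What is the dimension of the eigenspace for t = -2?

2

L + 2I = [[-20, -10, 0], [50, 25, 0], [-40, -20, 0]].
This matrix has rank 1, so its null space has dimension 3 − 1 = 2.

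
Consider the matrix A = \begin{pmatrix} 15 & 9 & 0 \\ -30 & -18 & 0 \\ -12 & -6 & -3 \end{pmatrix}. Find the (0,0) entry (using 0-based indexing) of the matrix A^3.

Characteristic polynomial: r^3 + 6r^2 + 9r = r(r + 3)^2, so the eigenvalues are -3, -3, 0.
r=0: eigenvector (3, -5, -2).
r=-3: eigenvector (-1, 2, 0).
r=-3: eigenvector (0, 0, 1).
P = [[3, -1, 0], [-5, 2, 0], [-2, 0, 1]], D = diag(0, -3, -3), P⁻¹ = [[2, 1, 0], [5, 3, 0], [4, 2, 1]].
A³ = P·diag(0, -27, -27)·P⁻¹ = [[135, 81, 0], [-270, -162, 0], [-108, -54, -27]].
The requested entry is 135.

135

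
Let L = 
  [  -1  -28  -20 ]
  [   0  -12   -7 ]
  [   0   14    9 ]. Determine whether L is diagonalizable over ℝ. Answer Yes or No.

Characteristic polynomial: p(t) = t^3 + 4t^2 - 7t - 10 = (t - 2)(t + 1)(t + 5).
All 3 eigenvalues are distinct, so L is diagonalizable.

Yes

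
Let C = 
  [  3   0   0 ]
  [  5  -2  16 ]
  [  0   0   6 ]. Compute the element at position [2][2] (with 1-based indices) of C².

4

Characteristic polynomial: t^3 - 7t^2 + 36 = (t - 6)(t - 3)(t + 2), so the eigenvalues are -2, 3, 6.
t=3: eigenvector (1, 1, 0).
t=-2: eigenvector (0, 1, 0).
t=6: eigenvector (0, 2, 1).
P = [[1, 0, 0], [1, 1, 2], [0, 0, 1]], D = diag(3, -2, 6), P⁻¹ = [[1, 0, 0], [-1, 1, -2], [0, 0, 1]].
C² = P·diag(9, 4, 36)·P⁻¹ = [[9, 0, 0], [5, 4, 64], [0, 0, 36]].
The requested entry is 4.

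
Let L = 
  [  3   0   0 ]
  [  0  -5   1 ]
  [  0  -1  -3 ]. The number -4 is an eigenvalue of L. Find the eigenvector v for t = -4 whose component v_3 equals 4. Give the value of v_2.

L + 4I = [[7, 0, 0], [0, -1, 1], [0, -1, 1]].
Solving (L + 4I)v = 0 gives the eigenspace spanned by (0, 4, 4).
With v_3 = 4, v = (0, 4, 4), so v_2 = 4.

4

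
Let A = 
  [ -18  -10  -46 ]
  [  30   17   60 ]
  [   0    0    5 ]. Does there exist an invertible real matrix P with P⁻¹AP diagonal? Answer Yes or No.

Characteristic polynomial: p(r) = r^3 - 4r^2 - 11r + 30 = (r - 5)(r - 2)(r + 3).
All 3 eigenvalues are distinct, so A is diagonalizable.

Yes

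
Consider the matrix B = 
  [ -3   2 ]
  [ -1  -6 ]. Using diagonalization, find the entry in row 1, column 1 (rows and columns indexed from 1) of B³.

Characteristic polynomial: λ^2 + 9λ + 20 = (λ + 4)(λ + 5), so the eigenvalues are -5, -4.
λ=-4: eigenvector (-2, 1).
λ=-5: eigenvector (-1, 1).
P = [[-2, -1], [1, 1]], D = diag(-4, -5), P⁻¹ = [[-1, -1], [1, 2]].
B³ = P·diag(-64, -125)·P⁻¹ = [[-3, 122], [-61, -186]].
The requested entry is -3.

-3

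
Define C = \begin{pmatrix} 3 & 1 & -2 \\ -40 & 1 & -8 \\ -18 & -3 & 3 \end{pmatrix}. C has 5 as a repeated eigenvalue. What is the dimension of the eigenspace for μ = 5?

C − 5I = [[-2, 1, -2], [-40, -4, -8], [-18, -3, -2]].
This matrix has rank 2, so its null space has dimension 3 − 2 = 1.

1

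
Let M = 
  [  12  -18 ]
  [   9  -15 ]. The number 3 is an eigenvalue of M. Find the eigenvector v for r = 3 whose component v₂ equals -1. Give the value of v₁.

M − 3I = [[9, -18], [9, -18]].
Solving (M − 3I)v = 0 gives the eigenspace spanned by (-2, -1).
With v₂ = -1, v = (-2, -1), so v₁ = -2.

-2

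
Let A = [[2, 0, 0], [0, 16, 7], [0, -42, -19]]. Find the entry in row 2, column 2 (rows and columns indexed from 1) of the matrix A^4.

Characteristic polynomial: μ^3 + μ^2 - 16μ + 20 = (μ - 2)^2(μ + 5), so the eigenvalues are -5, 2, 2.
μ=2: eigenvector (1, 0, 0).
μ=2: eigenvector (0, 1, -2).
μ=-5: eigenvector (0, -1, 3).
P = [[1, 0, 0], [0, 1, -1], [0, -2, 3]], D = diag(2, 2, -5), P⁻¹ = [[1, 0, 0], [0, 3, 1], [0, 2, 1]].
A⁴ = P·diag(16, 16, 625)·P⁻¹ = [[16, 0, 0], [0, -1202, -609], [0, 3654, 1843]].
The requested entry is -1202.

-1202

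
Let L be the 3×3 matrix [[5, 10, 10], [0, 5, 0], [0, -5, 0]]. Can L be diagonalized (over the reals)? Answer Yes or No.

Characteristic polynomial: p(t) = t^3 - 10t^2 + 25t = t(t - 5)^2.
t = 5 has algebraic multiplicity 2; rank(L − 5I) = 1, so geometric multiplicity = 2.
Every eigenvalue has geometric = algebraic multiplicity, so L is diagonalizable.

Yes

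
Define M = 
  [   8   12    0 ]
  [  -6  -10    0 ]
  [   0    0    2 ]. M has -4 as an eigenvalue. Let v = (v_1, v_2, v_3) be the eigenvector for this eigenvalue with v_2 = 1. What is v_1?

-1

M + 4I = [[12, 12, 0], [-6, -6, 0], [0, 0, 6]].
Solving (M + 4I)v = 0 gives the eigenspace spanned by (-1, 1, 0).
With v_2 = 1, v = (-1, 1, 0), so v_1 = -1.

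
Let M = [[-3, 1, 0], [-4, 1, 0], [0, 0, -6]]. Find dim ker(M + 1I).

1

M + 1I = [[-2, 1, 0], [-4, 2, 0], [0, 0, -5]].
This matrix has rank 2, so its null space has dimension 3 − 2 = 1.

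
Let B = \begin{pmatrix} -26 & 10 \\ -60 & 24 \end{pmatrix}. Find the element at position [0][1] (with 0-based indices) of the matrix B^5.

8800

Characteristic polynomial: s^2 + 2s - 24 = (s - 4)(s + 6), so the eigenvalues are -6, 4.
s=4: eigenvector (1, 3).
s=-6: eigenvector (1, 2).
P = [[1, 1], [3, 2]], D = diag(4, -6), P⁻¹ = [[-2, 1], [3, -1]].
B⁵ = P·diag(1024, -7776)·P⁻¹ = [[-25376, 8800], [-52800, 18624]].
The requested entry is 8800.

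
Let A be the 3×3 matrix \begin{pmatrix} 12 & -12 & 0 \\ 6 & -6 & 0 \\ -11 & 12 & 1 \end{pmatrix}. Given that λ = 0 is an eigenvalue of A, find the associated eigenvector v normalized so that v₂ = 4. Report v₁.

4

A = [[12, -12, 0], [6, -6, 0], [-11, 12, 1]].
Solving (A)v = 0 gives the eigenspace spanned by (4, 4, -4).
With v₂ = 4, v = (4, 4, -4), so v₁ = 4.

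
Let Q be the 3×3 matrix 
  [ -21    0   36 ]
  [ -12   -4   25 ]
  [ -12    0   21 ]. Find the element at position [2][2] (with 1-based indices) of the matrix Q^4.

256

Characteristic polynomial: t^3 + 4t^2 - 9t - 36 = (t - 3)(t + 3)(t + 4), so the eigenvalues are -4, -3, 3.
t=3: eigenvector (-3, -2, -2).
t=-4: eigenvector (0, 1, 0).
t=-3: eigenvector (2, 1, 1).
P = [[-3, 0, 2], [-2, 1, 1], [-2, 0, 1]], D = diag(3, -4, -3), P⁻¹ = [[1, 0, -2], [0, 1, -1], [2, 0, -3]].
Q⁴ = P·diag(81, 256, 81)·P⁻¹ = [[81, 0, 0], [0, 256, -175], [0, 0, 81]].
The requested entry is 256.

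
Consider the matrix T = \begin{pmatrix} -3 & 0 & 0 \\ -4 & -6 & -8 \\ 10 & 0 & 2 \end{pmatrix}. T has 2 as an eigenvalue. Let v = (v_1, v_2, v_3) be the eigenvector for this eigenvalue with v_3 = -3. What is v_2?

3

T − 2I = [[-5, 0, 0], [-4, -8, -8], [10, 0, 0]].
Solving (T − 2I)v = 0 gives the eigenspace spanned by (0, 3, -3).
With v_3 = -3, v = (0, 3, -3), so v_2 = 3.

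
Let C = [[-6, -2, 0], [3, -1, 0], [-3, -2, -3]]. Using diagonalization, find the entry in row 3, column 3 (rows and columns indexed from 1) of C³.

Characteristic polynomial: λ^3 + 10λ^2 + 33λ + 36 = (λ + 3)^2(λ + 4), so the eigenvalues are -4, -3, -3.
λ=-4: eigenvector (1, -1, 1).
λ=-3: eigenvector (-2, 3, -3).
λ=-3: eigenvector (0, 0, 1).
P = [[1, -2, 0], [-1, 3, 0], [1, -3, 1]], D = diag(-4, -3, -3), P⁻¹ = [[3, 2, 0], [1, 1, 0], [0, 1, 1]].
C³ = P·diag(-64, -27, -27)·P⁻¹ = [[-138, -74, 0], [111, 47, 0], [-111, -74, -27]].
The requested entry is -27.

-27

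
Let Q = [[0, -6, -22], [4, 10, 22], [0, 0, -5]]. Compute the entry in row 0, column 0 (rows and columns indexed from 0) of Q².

Characteristic polynomial: r^3 - 5r^2 - 26r + 120 = (r - 6)(r - 4)(r + 5), so the eigenvalues are -5, 4, 6.
r=4: eigenvector (3, -2, 0).
r=6: eigenvector (1, -1, 0).
r=-5: eigenvector (2, -2, 1).
P = [[3, 1, 2], [-2, -1, -2], [0, 0, 1]], D = diag(4, 6, -5), P⁻¹ = [[1, 1, 0], [-2, -3, -2], [0, 0, 1]].
Q² = P·diag(16, 36, 25)·P⁻¹ = [[-24, -60, -22], [40, 76, 22], [0, 0, 25]].
The requested entry is -24.

-24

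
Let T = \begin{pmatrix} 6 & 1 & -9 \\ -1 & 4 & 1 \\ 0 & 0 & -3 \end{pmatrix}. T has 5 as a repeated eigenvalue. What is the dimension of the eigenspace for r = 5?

T − 5I = [[1, 1, -9], [-1, -1, 1], [0, 0, -8]].
This matrix has rank 2, so its null space has dimension 3 − 2 = 1.

1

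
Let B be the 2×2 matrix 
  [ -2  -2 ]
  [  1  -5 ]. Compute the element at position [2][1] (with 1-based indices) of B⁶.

Characteristic polynomial: r^2 + 7r + 12 = (r + 3)(r + 4), so the eigenvalues are -4, -3.
r=-3: eigenvector (2, 1).
r=-4: eigenvector (1, 1).
P = [[2, 1], [1, 1]], D = diag(-3, -4), P⁻¹ = [[1, -1], [-1, 2]].
B⁶ = P·diag(729, 4096)·P⁻¹ = [[-2638, 6734], [-3367, 7463]].
The requested entry is -3367.

-3367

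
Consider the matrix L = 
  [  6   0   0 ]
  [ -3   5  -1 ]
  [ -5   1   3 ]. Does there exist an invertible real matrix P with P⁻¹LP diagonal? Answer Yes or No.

No

Characteristic polynomial: p(s) = s^3 - 14s^2 + 64s - 96 = (s - 6)(s - 4)^2.
s = 4 has algebraic multiplicity 2; rank(L − 4I) = 2, so geometric multiplicity = 1.
Geometric multiplicity < algebraic multiplicity, so L is not diagonalizable.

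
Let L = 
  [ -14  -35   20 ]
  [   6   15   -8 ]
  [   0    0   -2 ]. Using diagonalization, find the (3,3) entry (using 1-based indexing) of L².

4

Characteristic polynomial: r^3 + r^2 - 2r = r(r - 1)(r + 2), so the eigenvalues are -2, 0, 1.
r=0: eigenvector (5, -2, 0).
r=1: eigenvector (-7, 3, 0).
r=-2: eigenvector (-10, 4, 1).
P = [[5, -7, -10], [-2, 3, 4], [0, 0, 1]], D = diag(0, 1, -2), P⁻¹ = [[3, 7, 2], [2, 5, 0], [0, 0, 1]].
L² = P·diag(0, 1, 4)·P⁻¹ = [[-14, -35, -40], [6, 15, 16], [0, 0, 4]].
The requested entry is 4.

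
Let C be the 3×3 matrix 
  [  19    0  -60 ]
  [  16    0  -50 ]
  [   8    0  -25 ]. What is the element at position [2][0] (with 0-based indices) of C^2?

-48

Characteristic polynomial: μ^3 + 6μ^2 + 5μ = μ(μ + 1)(μ + 5), so the eigenvalues are -5, -1, 0.
μ=-5: eigenvector (-5, -4, -2).
μ=0: eigenvector (0, 1, 0).
μ=-1: eigenvector (3, 2, 1).
P = [[-5, 0, 3], [-4, 1, 2], [-2, 0, 1]], D = diag(-5, 0, -1), P⁻¹ = [[1, 0, -3], [0, 1, -2], [2, 0, -5]].
C² = P·diag(25, 0, 1)·P⁻¹ = [[-119, 0, 360], [-96, 0, 290], [-48, 0, 145]].
The requested entry is -48.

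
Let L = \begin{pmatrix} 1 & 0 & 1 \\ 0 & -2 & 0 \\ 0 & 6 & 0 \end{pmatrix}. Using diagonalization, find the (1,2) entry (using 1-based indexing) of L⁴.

18

Characteristic polynomial: λ^3 + λ^2 - 2λ = λ(λ - 1)(λ + 2), so the eigenvalues are -2, 0, 1.
λ=-2: eigenvector (1, 1, -3).
λ=1: eigenvector (1, 0, 0).
λ=0: eigenvector (-1, 0, 1).
P = [[1, 1, -1], [1, 0, 0], [-3, 0, 1]], D = diag(-2, 1, 0), P⁻¹ = [[0, 1, 0], [1, 2, 1], [0, 3, 1]].
L⁴ = P·diag(16, 1, 0)·P⁻¹ = [[1, 18, 1], [0, 16, 0], [0, -48, 0]].
The requested entry is 18.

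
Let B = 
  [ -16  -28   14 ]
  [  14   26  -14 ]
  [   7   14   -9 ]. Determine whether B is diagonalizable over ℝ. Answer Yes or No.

Characteristic polynomial: p(s) = s^3 - s^2 - 16s - 20 = (s - 5)(s + 2)^2.
s = -2 has algebraic multiplicity 2; rank(B + 2I) = 1, so geometric multiplicity = 2.
Every eigenvalue has geometric = algebraic multiplicity, so B is diagonalizable.

Yes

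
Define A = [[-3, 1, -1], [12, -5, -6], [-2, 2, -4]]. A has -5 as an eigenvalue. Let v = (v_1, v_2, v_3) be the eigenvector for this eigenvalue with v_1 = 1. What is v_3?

2

A + 5I = [[2, 1, -1], [12, 0, -6], [-2, 2, 1]].
Solving (A + 5I)v = 0 gives the eigenspace spanned by (1, 0, 2).
With v_1 = 1, v = (1, 0, 2), so v_3 = 2.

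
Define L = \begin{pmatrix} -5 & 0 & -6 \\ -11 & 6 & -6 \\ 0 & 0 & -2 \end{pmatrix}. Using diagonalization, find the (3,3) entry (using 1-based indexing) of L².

4

Characteristic polynomial: λ^3 + λ^2 - 32λ - 60 = (λ - 6)(λ + 2)(λ + 5), so the eigenvalues are -5, -2, 6.
λ=-5: eigenvector (1, 1, 0).
λ=6: eigenvector (0, 1, 0).
λ=-2: eigenvector (-2, -2, 1).
P = [[1, 0, -2], [1, 1, -2], [0, 0, 1]], D = diag(-5, 6, -2), P⁻¹ = [[1, 0, 2], [-1, 1, 0], [0, 0, 1]].
L² = P·diag(25, 36, 4)·P⁻¹ = [[25, 0, 42], [-11, 36, 42], [0, 0, 4]].
The requested entry is 4.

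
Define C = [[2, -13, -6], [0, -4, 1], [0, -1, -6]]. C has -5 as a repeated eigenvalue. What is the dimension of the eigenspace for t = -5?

1

C + 5I = [[7, -13, -6], [0, 1, 1], [0, -1, -1]].
This matrix has rank 2, so its null space has dimension 3 − 2 = 1.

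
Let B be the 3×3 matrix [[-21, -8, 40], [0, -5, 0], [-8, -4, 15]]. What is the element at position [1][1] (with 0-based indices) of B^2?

25

Characteristic polynomial: μ^3 + 11μ^2 + 35μ + 25 = (μ + 1)(μ + 5)^2, so the eigenvalues are -5, -5, -1.
μ=-5: eigenvector (2, 1, 1).
μ=-1: eigenvector (-2, 0, -1).
μ=-5: eigenvector (5, 0, 2).
P = [[2, -2, 5], [1, 0, 0], [1, -1, 2]], D = diag(-5, -1, -5), P⁻¹ = [[0, 1, 0], [2, 1, -5], [1, 0, -2]].
B² = P·diag(25, 1, 25)·P⁻¹ = [[121, 48, -240], [0, 25, 0], [48, 24, -95]].
The requested entry is 25.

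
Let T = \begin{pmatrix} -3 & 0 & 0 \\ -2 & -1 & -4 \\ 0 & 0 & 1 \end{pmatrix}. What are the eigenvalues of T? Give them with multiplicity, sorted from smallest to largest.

-3, -1, 1

Characteristic polynomial: p(μ) = μ^3 + 3μ^2 - μ - 3 = (μ - 1)(μ + 1)(μ + 3).
Roots (with multiplicity): -3, -1, 1.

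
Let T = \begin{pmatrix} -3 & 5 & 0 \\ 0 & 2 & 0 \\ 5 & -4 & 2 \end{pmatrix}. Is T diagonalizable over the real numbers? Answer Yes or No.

No

Characteristic polynomial: p(λ) = λ^3 - λ^2 - 8λ + 12 = (λ - 2)^2(λ + 3).
λ = 2 has algebraic multiplicity 2; rank(T − 2I) = 2, so geometric multiplicity = 1.
Geometric multiplicity < algebraic multiplicity, so T is not diagonalizable.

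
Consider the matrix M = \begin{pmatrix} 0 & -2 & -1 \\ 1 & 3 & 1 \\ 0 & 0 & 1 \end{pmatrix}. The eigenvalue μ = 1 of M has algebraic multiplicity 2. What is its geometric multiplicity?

2

M − 1I = [[-1, -2, -1], [1, 2, 1], [0, 0, 0]].
This matrix has rank 1, so its null space has dimension 3 − 1 = 2.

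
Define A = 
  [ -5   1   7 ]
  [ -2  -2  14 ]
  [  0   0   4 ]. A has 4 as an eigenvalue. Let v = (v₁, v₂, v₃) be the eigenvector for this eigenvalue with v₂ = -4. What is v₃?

A − 4I = [[-9, 1, 7], [-2, -6, 14], [0, 0, 0]].
Solving (A − 4I)v = 0 gives the eigenspace spanned by (-2, -4, -2).
With v₂ = -4, v = (-2, -4, -2), so v₃ = -2.

-2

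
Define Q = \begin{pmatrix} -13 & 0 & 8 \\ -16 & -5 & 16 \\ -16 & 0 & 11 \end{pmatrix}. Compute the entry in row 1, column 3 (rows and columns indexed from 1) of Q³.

Characteristic polynomial: μ^3 + 7μ^2 - 5μ - 75 = (μ - 3)(μ + 5)^2, so the eigenvalues are -5, -5, 3.
μ=-5: eigenvector (1, 2, 1).
μ=-5: eigenvector (-1, -1, -1).
μ=3: eigenvector (1, 2, 2).
P = [[1, -1, 1], [2, -1, 2], [1, -1, 2]], D = diag(-5, -5, 3), P⁻¹ = [[0, 1, -1], [-2, 1, 0], [-1, 0, 1]].
Q³ = P·diag(-125, -125, 27)·P⁻¹ = [[-277, 0, 152], [-304, -125, 304], [-304, 0, 179]].
The requested entry is 152.

152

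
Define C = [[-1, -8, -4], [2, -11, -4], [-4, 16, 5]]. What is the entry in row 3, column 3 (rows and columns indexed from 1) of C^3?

Characteristic polynomial: r^3 + 7r^2 + 15r + 9 = (r + 1)(r + 3)^2, so the eigenvalues are -3, -3, -1.
r=-1: eigenvector (1, 1, -2).
r=-3: eigenvector (0, 1, -2).
r=-3: eigenvector (2, 0, 1).
P = [[1, 0, 2], [1, 1, 0], [-2, -2, 1]], D = diag(-1, -3, -3), P⁻¹ = [[1, -4, -2], [-1, 5, 2], [0, 2, 1]].
C³ = P·diag(-1, -27, -27)·P⁻¹ = [[-1, -104, -52], [26, -131, -52], [-52, 208, 77]].
The requested entry is 77.

77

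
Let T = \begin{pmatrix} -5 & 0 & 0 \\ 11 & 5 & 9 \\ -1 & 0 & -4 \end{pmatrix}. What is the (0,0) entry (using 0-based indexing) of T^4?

625

Characteristic polynomial: λ^3 + 4λ^2 - 25λ - 100 = (λ - 5)(λ + 4)(λ + 5), so the eigenvalues are -5, -4, 5.
λ=-5: eigenvector (1, -2, 1).
λ=-4: eigenvector (0, -1, 1).
λ=5: eigenvector (0, -1, 0).
P = [[1, 0, 0], [-2, -1, -1], [1, 1, 0]], D = diag(-5, -4, 5), P⁻¹ = [[1, 0, 0], [-1, 0, 1], [-1, -1, -1]].
T⁴ = P·diag(625, 256, 625)·P⁻¹ = [[625, 0, 0], [-369, 625, 369], [369, 0, 256]].
The requested entry is 625.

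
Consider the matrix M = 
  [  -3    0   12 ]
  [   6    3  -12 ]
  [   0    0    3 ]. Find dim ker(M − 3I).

M − 3I = [[-6, 0, 12], [6, 0, -12], [0, 0, 0]].
This matrix has rank 1, so its null space has dimension 3 − 1 = 2.

2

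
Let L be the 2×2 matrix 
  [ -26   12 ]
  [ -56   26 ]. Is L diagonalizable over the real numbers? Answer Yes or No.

Characteristic polynomial: p(r) = r^2 - 4 = (r - 2)(r + 2).
All 2 eigenvalues are distinct, so L is diagonalizable.

Yes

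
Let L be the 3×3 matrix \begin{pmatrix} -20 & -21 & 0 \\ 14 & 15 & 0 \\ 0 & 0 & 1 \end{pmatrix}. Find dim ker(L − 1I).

L − 1I = [[-21, -21, 0], [14, 14, 0], [0, 0, 0]].
This matrix has rank 1, so its null space has dimension 3 − 1 = 2.

2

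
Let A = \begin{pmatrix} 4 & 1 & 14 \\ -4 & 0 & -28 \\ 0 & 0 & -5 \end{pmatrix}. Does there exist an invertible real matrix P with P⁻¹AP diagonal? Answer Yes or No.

Characteristic polynomial: p(t) = t^3 + t^2 - 16t + 20 = (t - 2)^2(t + 5).
t = 2 has algebraic multiplicity 2; rank(A − 2I) = 2, so geometric multiplicity = 1.
Geometric multiplicity < algebraic multiplicity, so A is not diagonalizable.

No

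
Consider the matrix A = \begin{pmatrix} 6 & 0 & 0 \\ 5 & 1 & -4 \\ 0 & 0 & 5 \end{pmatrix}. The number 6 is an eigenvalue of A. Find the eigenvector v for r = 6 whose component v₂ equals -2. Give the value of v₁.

-2

A − 6I = [[0, 0, 0], [5, -5, -4], [0, 0, -1]].
Solving (A − 6I)v = 0 gives the eigenspace spanned by (-2, -2, 0).
With v₂ = -2, v = (-2, -2, 0), so v₁ = -2.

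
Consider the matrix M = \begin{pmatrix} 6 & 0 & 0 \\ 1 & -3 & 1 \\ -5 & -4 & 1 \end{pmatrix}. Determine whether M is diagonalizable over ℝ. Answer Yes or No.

No

Characteristic polynomial: p(r) = r^3 - 4r^2 - 11r - 6 = (r - 6)(r + 1)^2.
r = -1 has algebraic multiplicity 2; rank(M + 1I) = 2, so geometric multiplicity = 1.
Geometric multiplicity < algebraic multiplicity, so M is not diagonalizable.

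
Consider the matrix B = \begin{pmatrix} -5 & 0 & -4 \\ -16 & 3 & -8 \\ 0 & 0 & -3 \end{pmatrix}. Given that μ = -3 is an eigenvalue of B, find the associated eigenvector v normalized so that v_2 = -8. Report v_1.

B + 3I = [[-2, 0, -4], [-16, 6, -8], [0, 0, 0]].
Solving (B + 3I)v = 0 gives the eigenspace spanned by (-4, -8, 2).
With v_2 = -8, v = (-4, -8, 2), so v_1 = -4.

-4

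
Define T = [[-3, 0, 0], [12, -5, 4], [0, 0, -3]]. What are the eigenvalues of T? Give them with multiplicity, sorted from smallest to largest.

-5, -3, -3

Characteristic polynomial: p(λ) = λ^3 + 11λ^2 + 39λ + 45 = (λ + 3)^2(λ + 5).
Roots (with multiplicity): -5, -3, -3.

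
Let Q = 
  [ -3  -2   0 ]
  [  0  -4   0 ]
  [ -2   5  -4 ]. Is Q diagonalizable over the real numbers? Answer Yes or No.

Characteristic polynomial: p(t) = t^3 + 11t^2 + 40t + 48 = (t + 3)(t + 4)^2.
t = -4 has algebraic multiplicity 2; rank(Q + 4I) = 2, so geometric multiplicity = 1.
Geometric multiplicity < algebraic multiplicity, so Q is not diagonalizable.

No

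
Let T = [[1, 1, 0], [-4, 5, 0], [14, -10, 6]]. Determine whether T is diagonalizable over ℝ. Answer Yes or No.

Characteristic polynomial: p(s) = s^3 - 12s^2 + 45s - 54 = (s - 6)(s - 3)^2.
s = 3 has algebraic multiplicity 2; rank(T − 3I) = 2, so geometric multiplicity = 1.
Geometric multiplicity < algebraic multiplicity, so T is not diagonalizable.

No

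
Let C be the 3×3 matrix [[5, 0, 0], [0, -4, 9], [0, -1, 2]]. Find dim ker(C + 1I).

1

C + 1I = [[6, 0, 0], [0, -3, 9], [0, -1, 3]].
This matrix has rank 2, so its null space has dimension 3 − 2 = 1.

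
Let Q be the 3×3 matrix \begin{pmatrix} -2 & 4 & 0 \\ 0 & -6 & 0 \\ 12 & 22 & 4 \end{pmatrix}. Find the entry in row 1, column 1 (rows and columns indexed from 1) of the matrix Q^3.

Characteristic polynomial: λ^3 + 4λ^2 - 20λ - 48 = (λ - 4)(λ + 2)(λ + 6), so the eigenvalues are -6, -2, 4.
λ=-6: eigenvector (-1, 1, -1).
λ=-2: eigenvector (1, 0, -2).
λ=4: eigenvector (0, 0, 1).
P = [[-1, 1, 0], [1, 0, 0], [-1, -2, 1]], D = diag(-6, -2, 4), P⁻¹ = [[0, 1, 0], [1, 1, 0], [2, 3, 1]].
Q³ = P·diag(-216, -8, 64)·P⁻¹ = [[-8, 208, 0], [0, -216, 0], [144, 424, 64]].
The requested entry is -8.

-8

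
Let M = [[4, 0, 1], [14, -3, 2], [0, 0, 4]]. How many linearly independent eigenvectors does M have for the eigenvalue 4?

M − 4I = [[0, 0, 1], [14, -7, 2], [0, 0, 0]].
This matrix has rank 2, so its null space has dimension 3 − 2 = 1.

1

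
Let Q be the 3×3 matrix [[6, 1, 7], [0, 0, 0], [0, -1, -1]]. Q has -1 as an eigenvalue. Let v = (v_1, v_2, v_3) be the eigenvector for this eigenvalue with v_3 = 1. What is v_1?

Q + 1I = [[7, 1, 7], [0, 1, 0], [0, -1, 0]].
Solving (Q + 1I)v = 0 gives the eigenspace spanned by (-1, 0, 1).
With v_3 = 1, v = (-1, 0, 1), so v_1 = -1.

-1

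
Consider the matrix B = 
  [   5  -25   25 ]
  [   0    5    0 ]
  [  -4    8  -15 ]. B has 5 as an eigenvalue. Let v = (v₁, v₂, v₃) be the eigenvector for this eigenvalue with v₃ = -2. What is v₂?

-2

B − 5I = [[0, -25, 25], [0, 0, 0], [-4, 8, -20]].
Solving (B − 5I)v = 0 gives the eigenspace spanned by (6, -2, -2).
With v₃ = -2, v = (6, -2, -2), so v₂ = -2.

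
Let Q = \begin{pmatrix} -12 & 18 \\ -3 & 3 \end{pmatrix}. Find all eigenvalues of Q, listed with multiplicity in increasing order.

Characteristic polynomial: p(s) = s^2 + 9s + 18 = (s + 3)(s + 6).
Roots (with multiplicity): -6, -3.

-6, -3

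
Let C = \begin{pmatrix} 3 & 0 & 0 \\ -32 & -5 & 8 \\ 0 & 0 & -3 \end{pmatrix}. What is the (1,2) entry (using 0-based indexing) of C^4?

Characteristic polynomial: λ^3 + 5λ^2 - 9λ - 45 = (λ - 3)(λ + 3)(λ + 5), so the eigenvalues are -5, -3, 3.
λ=3: eigenvector (1, -4, 0).
λ=-5: eigenvector (0, 1, 0).
λ=-3: eigenvector (0, 4, 1).
P = [[1, 0, 0], [-4, 1, 4], [0, 0, 1]], D = diag(3, -5, -3), P⁻¹ = [[1, 0, 0], [4, 1, -4], [0, 0, 1]].
C⁴ = P·diag(81, 625, 81)·P⁻¹ = [[81, 0, 0], [2176, 625, -2176], [0, 0, 81]].
The requested entry is -2176.

-2176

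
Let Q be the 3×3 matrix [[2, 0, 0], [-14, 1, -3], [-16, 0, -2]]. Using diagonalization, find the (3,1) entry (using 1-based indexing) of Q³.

Characteristic polynomial: λ^3 - λ^2 - 4λ + 4 = (λ - 2)(λ - 1)(λ + 2), so the eigenvalues are -2, 1, 2.
λ=2: eigenvector (1, -2, -4).
λ=1: eigenvector (0, -1, 0).
λ=-2: eigenvector (0, -1, -1).
P = [[1, 0, 0], [-2, -1, -1], [-4, 0, -1]], D = diag(2, 1, -2), P⁻¹ = [[1, 0, 0], [2, -1, 1], [-4, 0, -1]].
Q³ = P·diag(8, 1, -8)·P⁻¹ = [[8, 0, 0], [-50, 1, -9], [-64, 0, -8]].
The requested entry is -64.

-64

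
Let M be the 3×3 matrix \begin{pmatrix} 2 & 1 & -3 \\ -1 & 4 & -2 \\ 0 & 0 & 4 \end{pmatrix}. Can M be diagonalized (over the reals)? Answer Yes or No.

No

Characteristic polynomial: p(s) = s^3 - 10s^2 + 33s - 36 = (s - 4)(s - 3)^2.
s = 3 has algebraic multiplicity 2; rank(M − 3I) = 2, so geometric multiplicity = 1.
Geometric multiplicity < algebraic multiplicity, so M is not diagonalizable.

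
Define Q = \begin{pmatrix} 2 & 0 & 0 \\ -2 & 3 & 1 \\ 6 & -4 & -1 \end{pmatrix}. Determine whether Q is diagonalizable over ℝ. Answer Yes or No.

No

Characteristic polynomial: p(t) = t^3 - 4t^2 + 5t - 2 = (t - 2)(t - 1)^2.
t = 1 has algebraic multiplicity 2; rank(Q − 1I) = 2, so geometric multiplicity = 1.
Geometric multiplicity < algebraic multiplicity, so Q is not diagonalizable.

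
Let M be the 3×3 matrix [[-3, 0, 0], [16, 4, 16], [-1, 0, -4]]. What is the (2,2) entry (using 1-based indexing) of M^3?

64

Characteristic polynomial: λ^3 + 3λ^2 - 16λ - 48 = (λ - 4)(λ + 3)(λ + 4), so the eigenvalues are -4, -3, 4.
λ=4: eigenvector (0, 1, 0).
λ=-3: eigenvector (1, 0, -1).
λ=-4: eigenvector (0, -2, 1).
P = [[0, 1, 0], [1, 0, -2], [0, -1, 1]], D = diag(4, -3, -4), P⁻¹ = [[2, 1, 2], [1, 0, 0], [1, 0, 1]].
M³ = P·diag(64, -27, -64)·P⁻¹ = [[-27, 0, 0], [256, 64, 256], [-37, 0, -64]].
The requested entry is 64.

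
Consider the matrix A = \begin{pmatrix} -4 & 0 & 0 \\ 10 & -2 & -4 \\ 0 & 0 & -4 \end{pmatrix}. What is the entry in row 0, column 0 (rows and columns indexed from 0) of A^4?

256

Characteristic polynomial: t^3 + 10t^2 + 32t + 32 = (t + 2)(t + 4)^2, so the eigenvalues are -4, -4, -2.
t=-4: eigenvector (1, -1, 2).
t=-2: eigenvector (0, 1, 0).
t=-4: eigenvector (0, 2, 1).
P = [[1, 0, 0], [-1, 1, 2], [2, 0, 1]], D = diag(-4, -2, -4), P⁻¹ = [[1, 0, 0], [5, 1, -2], [-2, 0, 1]].
A⁴ = P·diag(256, 16, 256)·P⁻¹ = [[256, 0, 0], [-1200, 16, 480], [0, 0, 256]].
The requested entry is 256.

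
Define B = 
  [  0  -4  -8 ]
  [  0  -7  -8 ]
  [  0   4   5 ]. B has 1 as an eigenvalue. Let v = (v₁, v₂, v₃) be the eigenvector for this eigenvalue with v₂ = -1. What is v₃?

B − 1I = [[-1, -4, -8], [0, -8, -8], [0, 4, 4]].
Solving (B − 1I)v = 0 gives the eigenspace spanned by (-4, -1, 1).
With v₂ = -1, v = (-4, -1, 1), so v₃ = 1.

1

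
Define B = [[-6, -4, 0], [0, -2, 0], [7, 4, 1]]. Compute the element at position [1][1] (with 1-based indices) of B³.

-216

Characteristic polynomial: t^3 + 7t^2 + 4t - 12 = (t - 1)(t + 2)(t + 6), so the eigenvalues are -6, -2, 1.
t=-6: eigenvector (1, 0, -1).
t=1: eigenvector (0, 0, 1).
t=-2: eigenvector (-1, 1, 1).
P = [[1, 0, -1], [0, 0, 1], [-1, 1, 1]], D = diag(-6, 1, -2), P⁻¹ = [[1, 1, 0], [1, 0, 1], [0, 1, 0]].
B³ = P·diag(-216, 1, -8)·P⁻¹ = [[-216, -208, 0], [0, -8, 0], [217, 208, 1]].
The requested entry is -216.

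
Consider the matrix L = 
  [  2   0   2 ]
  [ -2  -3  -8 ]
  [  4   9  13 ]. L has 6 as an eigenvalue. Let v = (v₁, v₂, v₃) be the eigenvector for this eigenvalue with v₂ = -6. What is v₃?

6

L − 6I = [[-4, 0, 2], [-2, -9, -8], [4, 9, 7]].
Solving (L − 6I)v = 0 gives the eigenspace spanned by (3, -6, 6).
With v₂ = -6, v = (3, -6, 6), so v₃ = 6.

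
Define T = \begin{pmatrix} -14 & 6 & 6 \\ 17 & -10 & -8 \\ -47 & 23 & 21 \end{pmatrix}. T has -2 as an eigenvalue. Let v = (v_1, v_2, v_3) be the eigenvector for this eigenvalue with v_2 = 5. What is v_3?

-5

T + 2I = [[-12, 6, 6], [17, -8, -8], [-47, 23, 23]].
Solving (T + 2I)v = 0 gives the eigenspace spanned by (0, 5, -5).
With v_2 = 5, v = (0, 5, -5), so v_3 = -5.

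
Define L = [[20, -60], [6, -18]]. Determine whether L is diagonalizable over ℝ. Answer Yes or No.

Characteristic polynomial: p(r) = r^2 - 2r = r(r - 2).
All 2 eigenvalues are distinct, so L is diagonalizable.

Yes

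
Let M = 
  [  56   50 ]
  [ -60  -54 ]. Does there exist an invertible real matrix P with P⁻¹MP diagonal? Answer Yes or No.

Yes

Characteristic polynomial: p(t) = t^2 - 2t - 24 = (t - 6)(t + 4).
All 2 eigenvalues are distinct, so M is diagonalizable.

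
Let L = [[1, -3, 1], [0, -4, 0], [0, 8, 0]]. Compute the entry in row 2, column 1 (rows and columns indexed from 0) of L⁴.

-512

Characteristic polynomial: s^3 + 3s^2 - 4s = s(s - 1)(s + 4), so the eigenvalues are -4, 0, 1.
s=-4: eigenvector (1, 1, -2).
s=1: eigenvector (1, 0, 0).
s=0: eigenvector (-1, 0, 1).
P = [[1, 1, -1], [1, 0, 0], [-2, 0, 1]], D = diag(-4, 1, 0), P⁻¹ = [[0, 1, 0], [1, 1, 1], [0, 2, 1]].
L⁴ = P·diag(256, 1, 0)·P⁻¹ = [[1, 257, 1], [0, 256, 0], [0, -512, 0]].
The requested entry is -512.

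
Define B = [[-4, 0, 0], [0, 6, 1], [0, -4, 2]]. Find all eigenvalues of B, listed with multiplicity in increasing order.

Characteristic polynomial: p(t) = t^3 - 4t^2 - 16t + 64 = (t - 4)^2(t + 4).
Roots (with multiplicity): -4, 4, 4.

-4, 4, 4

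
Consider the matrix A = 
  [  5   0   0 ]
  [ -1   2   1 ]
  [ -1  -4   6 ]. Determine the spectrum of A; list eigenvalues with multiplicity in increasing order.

4, 4, 5

Characteristic polynomial: p(μ) = μ^3 - 13μ^2 + 56μ - 80 = (μ - 5)(μ - 4)^2.
Roots (with multiplicity): 4, 4, 5.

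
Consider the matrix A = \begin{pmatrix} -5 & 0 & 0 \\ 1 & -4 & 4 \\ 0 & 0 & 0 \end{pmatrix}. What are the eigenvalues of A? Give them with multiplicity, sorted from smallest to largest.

Characteristic polynomial: p(t) = t^3 + 9t^2 + 20t = t(t + 4)(t + 5).
Roots (with multiplicity): -5, -4, 0.

-5, -4, 0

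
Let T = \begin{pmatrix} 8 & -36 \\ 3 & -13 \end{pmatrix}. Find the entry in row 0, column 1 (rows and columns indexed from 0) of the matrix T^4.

3060

Characteristic polynomial: s^2 + 5s + 4 = (s + 1)(s + 4), so the eigenvalues are -4, -1.
s=-1: eigenvector (4, 1).
s=-4: eigenvector (3, 1).
P = [[4, 3], [1, 1]], D = diag(-1, -4), P⁻¹ = [[1, -3], [-1, 4]].
T⁴ = P·diag(1, 256)·P⁻¹ = [[-764, 3060], [-255, 1021]].
The requested entry is 3060.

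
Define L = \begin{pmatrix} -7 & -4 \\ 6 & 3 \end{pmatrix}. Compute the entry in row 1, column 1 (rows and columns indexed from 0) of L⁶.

-1455

Characteristic polynomial: s^2 + 4s + 3 = (s + 1)(s + 3), so the eigenvalues are -3, -1.
s=-1: eigenvector (-2, 3).
s=-3: eigenvector (-1, 1).
P = [[-2, -1], [3, 1]], D = diag(-1, -3), P⁻¹ = [[1, 1], [-3, -2]].
L⁶ = P·diag(1, 729)·P⁻¹ = [[2185, 1456], [-2184, -1455]].
The requested entry is -1455.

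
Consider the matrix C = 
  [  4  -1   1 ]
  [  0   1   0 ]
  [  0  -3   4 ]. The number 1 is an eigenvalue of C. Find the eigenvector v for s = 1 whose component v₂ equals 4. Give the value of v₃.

4

C − 1I = [[3, -1, 1], [0, 0, 0], [0, -3, 3]].
Solving (C − 1I)v = 0 gives the eigenspace spanned by (0, 4, 4).
With v₂ = 4, v = (0, 4, 4), so v₃ = 4.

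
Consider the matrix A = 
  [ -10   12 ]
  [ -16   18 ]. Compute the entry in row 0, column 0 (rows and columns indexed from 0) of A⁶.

-139712

Characteristic polynomial: λ^2 - 8λ + 12 = (λ - 6)(λ - 2), so the eigenvalues are 2, 6.
λ=2: eigenvector (1, 1).
λ=6: eigenvector (-3, -4).
P = [[1, -3], [1, -4]], D = diag(2, 6), P⁻¹ = [[4, -3], [1, -1]].
A⁶ = P·diag(64, 46656)·P⁻¹ = [[-139712, 139776], [-186368, 186432]].
The requested entry is -139712.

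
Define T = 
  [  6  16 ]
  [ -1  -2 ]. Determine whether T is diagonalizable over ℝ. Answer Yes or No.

No

Characteristic polynomial: p(r) = r^2 - 4r + 4 = (r - 2)^2.
r = 2 has algebraic multiplicity 2; rank(T − 2I) = 1, so geometric multiplicity = 1.
Geometric multiplicity < algebraic multiplicity, so T is not diagonalizable.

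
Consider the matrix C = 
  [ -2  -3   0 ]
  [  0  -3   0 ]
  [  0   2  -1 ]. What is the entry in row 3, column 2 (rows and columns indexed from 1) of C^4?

-80

Characteristic polynomial: s^3 + 6s^2 + 11s + 6 = (s + 1)(s + 2)(s + 3), so the eigenvalues are -3, -2, -1.
s=-2: eigenvector (1, 0, 0).
s=-3: eigenvector (3, 1, -1).
s=-1: eigenvector (0, 0, 1).
P = [[1, 3, 0], [0, 1, 0], [0, -1, 1]], D = diag(-2, -3, -1), P⁻¹ = [[1, -3, 0], [0, 1, 0], [0, 1, 1]].
C⁴ = P·diag(16, 81, 1)·P⁻¹ = [[16, 195, 0], [0, 81, 0], [0, -80, 1]].
The requested entry is -80.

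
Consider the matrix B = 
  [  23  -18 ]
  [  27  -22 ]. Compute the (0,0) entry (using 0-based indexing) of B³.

Characteristic polynomial: μ^2 - μ - 20 = (μ - 5)(μ + 4), so the eigenvalues are -4, 5.
μ=5: eigenvector (1, 1).
μ=-4: eigenvector (2, 3).
P = [[1, 2], [1, 3]], D = diag(5, -4), P⁻¹ = [[3, -2], [-1, 1]].
B³ = P·diag(125, -64)·P⁻¹ = [[503, -378], [567, -442]].
The requested entry is 503.

503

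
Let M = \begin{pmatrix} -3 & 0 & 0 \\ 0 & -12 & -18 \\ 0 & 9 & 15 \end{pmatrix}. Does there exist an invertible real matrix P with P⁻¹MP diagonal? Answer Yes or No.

Yes

Characteristic polynomial: p(λ) = λ^3 - 27λ - 54 = (λ - 6)(λ + 3)^2.
λ = -3 has algebraic multiplicity 2; rank(M + 3I) = 1, so geometric multiplicity = 2.
Every eigenvalue has geometric = algebraic multiplicity, so M is diagonalizable.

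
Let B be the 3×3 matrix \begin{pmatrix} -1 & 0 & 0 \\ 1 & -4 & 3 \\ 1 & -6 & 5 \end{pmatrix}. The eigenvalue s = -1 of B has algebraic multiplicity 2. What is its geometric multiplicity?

B + 1I = [[0, 0, 0], [1, -3, 3], [1, -6, 6]].
This matrix has rank 2, so its null space has dimension 3 − 2 = 1.

1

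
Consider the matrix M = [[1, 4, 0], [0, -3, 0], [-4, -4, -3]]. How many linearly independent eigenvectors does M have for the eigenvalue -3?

2

M + 3I = [[4, 4, 0], [0, 0, 0], [-4, -4, 0]].
This matrix has rank 1, so its null space has dimension 3 − 1 = 2.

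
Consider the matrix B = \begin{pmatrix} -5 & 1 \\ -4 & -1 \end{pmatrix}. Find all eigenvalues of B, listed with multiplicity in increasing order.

Characteristic polynomial: p(λ) = λ^2 + 6λ + 9 = (λ + 3)^2.
Roots (with multiplicity): -3, -3.

-3, -3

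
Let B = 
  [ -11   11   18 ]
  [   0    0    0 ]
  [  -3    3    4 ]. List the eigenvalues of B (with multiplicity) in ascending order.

Characteristic polynomial: p(μ) = μ^3 + 7μ^2 + 10μ = μ(μ + 2)(μ + 5).
Roots (with multiplicity): -5, -2, 0.

-5, -2, 0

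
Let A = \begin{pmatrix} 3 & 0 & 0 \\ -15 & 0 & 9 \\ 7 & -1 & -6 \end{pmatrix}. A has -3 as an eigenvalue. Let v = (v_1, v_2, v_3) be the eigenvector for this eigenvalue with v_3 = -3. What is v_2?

9

A + 3I = [[6, 0, 0], [-15, 3, 9], [7, -1, -3]].
Solving (A + 3I)v = 0 gives the eigenspace spanned by (0, 9, -3).
With v_3 = -3, v = (0, 9, -3), so v_2 = 9.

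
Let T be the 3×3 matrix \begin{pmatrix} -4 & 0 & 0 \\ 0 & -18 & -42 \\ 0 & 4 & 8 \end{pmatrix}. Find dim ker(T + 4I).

2

T + 4I = [[0, 0, 0], [0, -14, -42], [0, 4, 12]].
This matrix has rank 1, so its null space has dimension 3 − 1 = 2.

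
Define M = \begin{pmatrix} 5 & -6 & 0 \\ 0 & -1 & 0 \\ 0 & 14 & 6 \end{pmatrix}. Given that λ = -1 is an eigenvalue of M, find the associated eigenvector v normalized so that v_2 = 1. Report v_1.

1

M + 1I = [[6, -6, 0], [0, 0, 0], [0, 14, 7]].
Solving (M + 1I)v = 0 gives the eigenspace spanned by (1, 1, -2).
With v_2 = 1, v = (1, 1, -2), so v_1 = 1.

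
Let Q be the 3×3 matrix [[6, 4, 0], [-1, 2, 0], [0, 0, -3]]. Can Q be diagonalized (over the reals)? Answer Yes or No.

No

Characteristic polynomial: p(μ) = μ^3 - 5μ^2 - 8μ + 48 = (μ - 4)^2(μ + 3).
μ = 4 has algebraic multiplicity 2; rank(Q − 4I) = 2, so geometric multiplicity = 1.
Geometric multiplicity < algebraic multiplicity, so Q is not diagonalizable.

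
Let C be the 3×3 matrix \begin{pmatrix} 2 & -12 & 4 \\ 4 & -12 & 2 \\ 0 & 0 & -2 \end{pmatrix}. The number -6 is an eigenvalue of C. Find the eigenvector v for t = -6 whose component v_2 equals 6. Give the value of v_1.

C + 6I = [[8, -12, 4], [4, -6, 2], [0, 0, 4]].
Solving (C + 6I)v = 0 gives the eigenspace spanned by (9, 6, 0).
With v_2 = 6, v = (9, 6, 0), so v_1 = 9.

9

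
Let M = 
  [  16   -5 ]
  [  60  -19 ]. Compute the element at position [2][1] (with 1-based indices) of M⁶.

Characteristic polynomial: r^2 + 3r - 4 = (r - 1)(r + 4), so the eigenvalues are -4, 1.
r=-4: eigenvector (1, 4).
r=1: eigenvector (1, 3).
P = [[1, 1], [4, 3]], D = diag(-4, 1), P⁻¹ = [[-3, 1], [4, -1]].
M⁶ = P·diag(4096, 1)·P⁻¹ = [[-12284, 4095], [-49140, 16381]].
The requested entry is -49140.

-49140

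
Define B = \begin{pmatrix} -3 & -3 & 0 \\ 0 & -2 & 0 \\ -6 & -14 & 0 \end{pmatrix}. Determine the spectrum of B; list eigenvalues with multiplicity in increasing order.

Characteristic polynomial: p(s) = s^3 + 5s^2 + 6s = s(s + 2)(s + 3).
Roots (with multiplicity): -3, -2, 0.

-3, -2, 0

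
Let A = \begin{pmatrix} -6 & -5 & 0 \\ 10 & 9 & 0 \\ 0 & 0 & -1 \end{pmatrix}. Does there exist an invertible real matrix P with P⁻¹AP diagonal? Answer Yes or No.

Characteristic polynomial: p(λ) = λ^3 - 2λ^2 - 7λ - 4 = (λ - 4)(λ + 1)^2.
λ = -1 has algebraic multiplicity 2; rank(A + 1I) = 1, so geometric multiplicity = 2.
Every eigenvalue has geometric = algebraic multiplicity, so A is diagonalizable.

Yes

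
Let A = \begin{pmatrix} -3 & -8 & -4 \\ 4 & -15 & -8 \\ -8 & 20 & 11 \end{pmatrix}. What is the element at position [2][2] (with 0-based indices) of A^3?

Characteristic polynomial: r^3 + 7r^2 + 7r - 15 = (r - 1)(r + 3)(r + 5), so the eigenvalues are -5, -3, 1.
r=-3: eigenvector (1, -1, 2).
r=1: eigenvector (0, 1, -2).
r=-5: eigenvector (2, 0, 1).
P = [[1, 0, 2], [-1, 1, 0], [2, -2, 1]], D = diag(-3, 1, -5), P⁻¹ = [[1, -4, -2], [1, -3, -2], [0, 2, 1]].
A³ = P·diag(-27, 1, -125)·P⁻¹ = [[-27, -392, -196], [28, -111, -56], [-56, -28, -13]].
The requested entry is -13.

-13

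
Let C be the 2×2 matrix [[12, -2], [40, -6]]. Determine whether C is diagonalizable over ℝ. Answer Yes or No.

Characteristic polynomial: p(λ) = λ^2 - 6λ + 8 = (λ - 4)(λ - 2).
All 2 eigenvalues are distinct, so C is diagonalizable.

Yes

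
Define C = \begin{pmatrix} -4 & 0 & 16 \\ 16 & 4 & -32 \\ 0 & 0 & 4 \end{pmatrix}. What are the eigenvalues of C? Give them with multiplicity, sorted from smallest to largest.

-4, 4, 4

Characteristic polynomial: p(λ) = λ^3 - 4λ^2 - 16λ + 64 = (λ - 4)^2(λ + 4).
Roots (with multiplicity): -4, 4, 4.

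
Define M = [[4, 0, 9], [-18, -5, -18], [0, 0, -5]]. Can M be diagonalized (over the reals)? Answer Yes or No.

Characteristic polynomial: p(μ) = μ^3 + 6μ^2 - 15μ - 100 = (μ - 4)(μ + 5)^2.
μ = -5 has algebraic multiplicity 2; rank(M + 5I) = 1, so geometric multiplicity = 2.
Every eigenvalue has geometric = algebraic multiplicity, so M is diagonalizable.

Yes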